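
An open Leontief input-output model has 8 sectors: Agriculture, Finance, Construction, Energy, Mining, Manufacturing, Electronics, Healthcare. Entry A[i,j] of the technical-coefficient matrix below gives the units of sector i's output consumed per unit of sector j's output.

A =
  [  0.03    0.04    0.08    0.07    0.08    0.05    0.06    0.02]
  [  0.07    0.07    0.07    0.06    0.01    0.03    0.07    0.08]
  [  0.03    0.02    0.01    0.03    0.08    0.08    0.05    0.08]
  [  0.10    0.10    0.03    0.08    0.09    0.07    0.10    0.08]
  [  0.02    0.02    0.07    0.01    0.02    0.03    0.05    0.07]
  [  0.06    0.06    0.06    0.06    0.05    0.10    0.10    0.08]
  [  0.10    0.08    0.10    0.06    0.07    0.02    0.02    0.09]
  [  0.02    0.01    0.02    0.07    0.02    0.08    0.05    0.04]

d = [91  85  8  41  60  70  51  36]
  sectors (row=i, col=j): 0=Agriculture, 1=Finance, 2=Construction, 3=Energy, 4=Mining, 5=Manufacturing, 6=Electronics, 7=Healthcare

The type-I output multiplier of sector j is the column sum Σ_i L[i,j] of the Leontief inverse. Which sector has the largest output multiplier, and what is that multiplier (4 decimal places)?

Healthcare (1.9857)

Form M = I − A:
  [  0.97   -0.04   -0.08   -0.07   -0.08   -0.05   -0.06   -0.02]
  [ -0.07    0.93   -0.07   -0.06   -0.01   -0.03   -0.07   -0.08]
  [ -0.03   -0.02    0.99   -0.03   -0.08   -0.08   -0.05   -0.08]
  [ -0.10   -0.10   -0.03    0.92   -0.09   -0.07   -0.10   -0.08]
  [ -0.02   -0.02   -0.07   -0.01    0.98   -0.03   -0.05   -0.07]
  [ -0.06   -0.06   -0.06   -0.06   -0.05    0.90   -0.10   -0.08]
  [ -0.10   -0.08   -0.10   -0.06   -0.07   -0.02    0.98   -0.09]
  [ -0.02   -0.01   -0.02   -0.07   -0.02   -0.08   -0.05    0.96]
Leontief inverse L = M⁻¹:
  [  1.0731    0.0797    0.1227    0.1112    0.1228    0.0951    0.1088    0.0756]
  [  0.1165    1.1127    0.1151    0.1092    0.0558    0.0789    0.1215    0.1359]
  [  0.0650    0.0521    1.0483    0.0672    0.1129    0.1207    0.0925    0.1256]
  [  0.1657    0.1613    0.0992    1.1472    0.1512    0.1357    0.1735    0.1594]
  [  0.0457    0.0425    0.0957    0.0379    1.0468    0.0614    0.0796    0.1045]
  [  0.1184    0.1136    0.1189    0.1196    0.1057    1.1620    0.1654    0.1519]
  [  0.1466    0.1234    0.1490    0.1122    0.1197    0.0756    1.0788    0.1513]
  [  0.0555    0.0429    0.0525    0.1051    0.0534    0.1173    0.0897    1.0816]
Total output x = L · d:
  x_0 = 1.0731·91 + 0.0797·85 + 0.1227·8 + 0.1112·41 + 0.1228·60 + 0.0951·70 + 0.1088·51 + 0.0756·36 = 132.2655
  x_1 = 0.1165·91 + 1.1127·85 + 0.1151·8 + 0.1092·41 + 0.0558·60 + 0.0789·70 + 0.1215·51 + 0.1359·36 = 130.5323
  x_2 = 0.0650·91 + 0.0521·85 + 1.0483·8 + 0.0672·41 + 0.1129·60 + 0.1207·70 + 0.0925·51 + 0.1256·36 = 45.9584
  x_3 = 0.1657·91 + 0.1613·85 + 0.0992·8 + 1.1472·41 + 0.1512·60 + 0.1357·70 + 0.1735·51 + 0.1594·36 = 109.7667
  x_4 = 0.0457·91 + 0.0425·85 + 0.0957·8 + 0.0379·41 + 1.0468·60 + 0.0614·70 + 0.0796·51 + 0.1045·36 = 85.0196
  x_5 = 0.1184·91 + 0.1136·85 + 0.1189·8 + 0.1196·41 + 0.1057·60 + 1.1620·70 + 0.1654·51 + 0.1519·36 = 127.8736
  x_6 = 0.1466·91 + 0.1234·85 + 0.1490·8 + 0.1122·41 + 0.1197·60 + 0.0756·70 + 1.0788·51 + 0.1513·36 = 102.5622
  x_7 = 0.0555·91 + 0.0429·85 + 0.0525·8 + 0.1051·41 + 0.0534·60 + 0.1173·70 + 0.0897·51 + 1.0816·36 = 68.3457
Output multipliers (column sums of L):
  Agriculture: 1.7864
  Finance: 1.7282
  Construction: 1.8015
  Energy: 1.8096
  Mining: 1.7683
  Manufacturing: 1.8467
  Electronics: 1.9098
  Healthcare: 1.9857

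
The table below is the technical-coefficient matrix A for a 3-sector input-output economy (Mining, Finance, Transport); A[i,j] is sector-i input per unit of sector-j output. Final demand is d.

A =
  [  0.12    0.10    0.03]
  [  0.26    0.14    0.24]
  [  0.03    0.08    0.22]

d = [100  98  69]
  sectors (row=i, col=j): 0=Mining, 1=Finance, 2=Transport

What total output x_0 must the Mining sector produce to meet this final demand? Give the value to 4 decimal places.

Form M = I − A:
  [  0.88   -0.10   -0.03]
  [ -0.26    0.86   -0.24]
  [ -0.03   -0.08    0.78]
Leontief inverse L = M⁻¹:
  [  1.1826    0.1459    0.0904]
  [  0.3811    1.2441    0.3975]
  [  0.0846    0.1332    1.3263]
Total output x = L · d:
  x_0 = 1.1826·100 + 0.1459·98 + 0.0904·69 = 138.7913
  x_1 = 0.3811·100 + 1.2441·98 + 0.3975·69 = 187.4558
  x_2 = 0.0846·100 + 0.1332·98 + 1.3263·69 = 113.0259

138.7913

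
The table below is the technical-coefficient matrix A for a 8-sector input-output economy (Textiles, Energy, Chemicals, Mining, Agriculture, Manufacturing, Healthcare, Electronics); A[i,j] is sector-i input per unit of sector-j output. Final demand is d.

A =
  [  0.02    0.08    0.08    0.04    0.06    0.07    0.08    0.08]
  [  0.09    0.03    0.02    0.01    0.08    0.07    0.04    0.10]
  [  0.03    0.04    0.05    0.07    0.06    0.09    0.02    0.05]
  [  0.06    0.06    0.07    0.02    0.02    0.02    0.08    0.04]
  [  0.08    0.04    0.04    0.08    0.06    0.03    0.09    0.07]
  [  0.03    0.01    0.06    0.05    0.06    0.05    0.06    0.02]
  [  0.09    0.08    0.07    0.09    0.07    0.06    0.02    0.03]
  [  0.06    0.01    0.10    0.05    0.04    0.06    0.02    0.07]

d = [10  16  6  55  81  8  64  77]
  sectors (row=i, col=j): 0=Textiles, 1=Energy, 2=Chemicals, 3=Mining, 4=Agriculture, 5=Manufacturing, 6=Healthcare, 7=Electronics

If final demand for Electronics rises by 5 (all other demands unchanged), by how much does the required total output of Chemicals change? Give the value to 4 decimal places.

Form M = I − A:
  [  0.98   -0.08   -0.08   -0.04   -0.06   -0.07   -0.08   -0.08]
  [ -0.09    0.97   -0.02   -0.01   -0.08   -0.07   -0.04   -0.10]
  [ -0.03   -0.04    0.95   -0.07   -0.06   -0.09   -0.02   -0.05]
  [ -0.06   -0.06   -0.07    0.98   -0.02   -0.02   -0.08   -0.04]
  [ -0.08   -0.04   -0.04   -0.08    0.94   -0.03   -0.09   -0.07]
  [ -0.03   -0.01   -0.06   -0.05   -0.06    0.95   -0.06   -0.02]
  [ -0.09   -0.08   -0.07   -0.09   -0.07   -0.06    0.98   -0.03]
  [ -0.06   -0.01   -0.10   -0.05   -0.04   -0.06   -0.02    0.93]
Leontief inverse L = M⁻¹:
  [  1.0727    0.1168    0.1344    0.0878    0.1113    0.1217    0.1226    0.1308]
  [  0.1330    1.0626    0.0712    0.0523    0.1242    0.1142    0.0813    0.1462]
  [  0.0690    0.0684    1.0936    0.1061    0.0986    0.1284    0.0581    0.0887]
  [  0.0980    0.0909    0.1107    1.0554    0.0590    0.0605    0.1109    0.0789]
  [  0.1308    0.0815    0.0962    0.1261    1.1081    0.0785    0.1353    0.1201]
  [  0.0639    0.0375    0.0969    0.0838    0.0934    1.0830    0.0915    0.0516]
  [  0.1395    0.1200    0.1237    0.1337    0.1201    0.1103    1.0696    0.0832]
  [  0.0961    0.0397    0.1460    0.0881    0.0786    0.1018    0.0557    1.1093]
Total output x = L · d:
  x_0 = 1.0727·10 + 0.1168·16 + 0.1344·6 + 0.0878·55 + 0.1113·81 + 0.1217·8 + 0.1226·64 + 0.1308·77 = 46.1383
  x_1 = 0.1330·10 + 1.0626·16 + 0.0712·6 + 0.0523·55 + 0.1242·81 + 0.1142·8 + 0.0813·64 + 0.1462·77 = 49.0654
  x_2 = 0.0690·10 + 0.0684·16 + 1.0936·6 + 0.1061·55 + 0.0986·81 + 0.1284·8 + 0.0581·64 + 0.0887·77 = 33.7445
  x_3 = 0.0980·10 + 0.0909·16 + 0.1107·6 + 1.0554·55 + 0.0590·81 + 0.0605·8 + 0.1109·64 + 0.0789·77 = 79.5735
  x_4 = 0.1308·10 + 0.0815·16 + 0.0962·6 + 0.1261·55 + 1.1081·81 + 0.0785·8 + 0.1353·64 + 0.1201·77 = 118.4116
  x_5 = 0.0639·10 + 0.0375·16 + 0.0969·6 + 0.0838·55 + 0.0934·81 + 1.0830·8 + 0.0915·64 + 0.0516·77 = 32.4898
  x_6 = 0.1395·10 + 0.1200·16 + 0.1237·6 + 0.1337·55 + 0.1201·81 + 0.1103·8 + 1.0696·64 + 0.0832·77 = 96.8816
  x_7 = 0.0961·10 + 0.0397·16 + 0.1460·6 + 0.0881·55 + 0.0786·81 + 0.1018·8 + 0.0557·64 + 1.1093·77 = 103.4791
Δx_2 = L[2,7] · Δd_7 = 0.0887 · 5 = 0.4435

0.4435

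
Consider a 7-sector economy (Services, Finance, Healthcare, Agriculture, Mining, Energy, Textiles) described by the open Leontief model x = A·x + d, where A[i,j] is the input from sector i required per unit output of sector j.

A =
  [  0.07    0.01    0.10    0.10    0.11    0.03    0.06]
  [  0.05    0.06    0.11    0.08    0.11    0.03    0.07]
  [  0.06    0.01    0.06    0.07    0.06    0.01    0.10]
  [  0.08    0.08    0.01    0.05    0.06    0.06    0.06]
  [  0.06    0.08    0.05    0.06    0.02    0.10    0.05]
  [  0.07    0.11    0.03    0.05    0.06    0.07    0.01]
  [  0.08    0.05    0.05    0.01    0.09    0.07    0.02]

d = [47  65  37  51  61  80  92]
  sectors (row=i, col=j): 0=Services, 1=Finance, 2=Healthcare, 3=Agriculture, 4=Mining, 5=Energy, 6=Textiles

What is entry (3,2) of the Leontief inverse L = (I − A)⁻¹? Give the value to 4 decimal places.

Form M = I − A:
  [  0.93   -0.01   -0.10   -0.10   -0.11   -0.03   -0.06]
  [ -0.05    0.94   -0.11   -0.08   -0.11   -0.03   -0.07]
  [ -0.06   -0.01    0.94   -0.07   -0.06   -0.01   -0.10]
  [ -0.08   -0.08   -0.01    0.95   -0.06   -0.06   -0.06]
  [ -0.06   -0.08   -0.05   -0.06    0.98   -0.10   -0.05]
  [ -0.07   -0.11   -0.03   -0.05   -0.06    0.93   -0.01]
  [ -0.08   -0.05   -0.05   -0.01   -0.09   -0.07    0.98]
Leontief inverse L = M⁻¹:
  [  1.1257    0.0546    0.1445    0.1492    0.1648    0.0749    0.1059]
  [  0.1084    1.1078    0.1604    0.1326    0.1701    0.0768    0.1197]
  [  0.1037    0.0430    1.0951    0.1056    0.1050    0.0447    0.1334]
  [  0.1270    0.1212    0.0536    1.0935    0.1129    0.0985    0.0956]
  [  0.1089    0.1233    0.0934    0.1048    1.0751    0.1375    0.0877]
  [  0.1161    0.1519    0.0751    0.0964    0.1128    1.1067    0.0486]
  [  0.1223    0.0866    0.0903    0.0520    0.1354    0.1050    1.0545]
Total output x = L · d:
  x_0 = 1.1257·47 + 0.0546·65 + 0.1445·37 + 0.1492·51 + 0.1648·61 + 0.0749·80 + 0.1059·92 = 95.2086
  x_1 = 0.1084·47 + 1.1078·65 + 0.1604·37 + 0.1326·51 + 0.1701·61 + 0.0768·80 + 0.1197·92 = 117.3369
  x_2 = 0.1037·47 + 0.0430·65 + 1.0951·37 + 0.1056·51 + 0.1050·61 + 0.0447·80 + 0.1334·92 = 75.8238
  x_3 = 0.1270·47 + 0.1212·65 + 0.0536·37 + 1.0935·51 + 0.1129·61 + 0.0985·80 + 0.0956·92 = 95.1513
  x_4 = 0.1089·47 + 0.1233·65 + 0.0934·37 + 0.1048·51 + 1.0751·61 + 0.1375·80 + 0.0877·92 = 106.5746
  x_5 = 0.1161·47 + 0.1519·65 + 0.0751·37 + 0.0964·51 + 0.1128·61 + 1.1067·80 + 0.0486·92 = 122.9127
  x_6 = 0.1223·47 + 0.0866·65 + 0.0903·37 + 0.0520·51 + 0.1354·61 + 0.1050·80 + 1.0545·92 = 131.0427

L[3,2] = 0.0536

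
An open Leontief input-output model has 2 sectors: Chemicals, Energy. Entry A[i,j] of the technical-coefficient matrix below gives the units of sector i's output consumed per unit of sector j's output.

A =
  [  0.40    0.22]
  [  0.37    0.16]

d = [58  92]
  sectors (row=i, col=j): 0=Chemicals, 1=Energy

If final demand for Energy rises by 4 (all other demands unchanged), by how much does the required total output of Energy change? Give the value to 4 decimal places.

5.6791

Form M = I − A:
  [  0.60   -0.22]
  [ -0.37    0.84]
Leontief inverse L = M⁻¹:
  [  1.9877    0.5206]
  [  0.8755    1.4198]
Total output x = L · d:
  x_0 = 1.9877·58 + 0.5206·92 = 163.1803
  x_1 = 0.8755·58 + 1.4198·92 = 181.4009
Δx_1 = L[1,1] · Δd_1 = 1.4198 · 4 = 5.6791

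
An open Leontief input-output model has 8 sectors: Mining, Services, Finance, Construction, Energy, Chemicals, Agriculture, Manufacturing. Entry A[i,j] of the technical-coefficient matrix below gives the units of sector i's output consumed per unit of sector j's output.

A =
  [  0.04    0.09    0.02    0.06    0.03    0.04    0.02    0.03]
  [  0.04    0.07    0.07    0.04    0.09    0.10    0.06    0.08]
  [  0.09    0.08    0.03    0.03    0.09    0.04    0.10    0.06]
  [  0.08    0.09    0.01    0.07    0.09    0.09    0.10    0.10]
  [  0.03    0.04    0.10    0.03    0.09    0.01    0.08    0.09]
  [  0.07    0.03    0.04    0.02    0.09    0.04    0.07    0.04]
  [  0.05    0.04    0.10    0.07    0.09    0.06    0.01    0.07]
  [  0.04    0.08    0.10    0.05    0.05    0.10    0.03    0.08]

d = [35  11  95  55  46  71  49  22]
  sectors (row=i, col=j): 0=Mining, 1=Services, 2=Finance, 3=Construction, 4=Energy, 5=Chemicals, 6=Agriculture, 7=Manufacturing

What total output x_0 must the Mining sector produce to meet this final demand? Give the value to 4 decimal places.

63.7504

Form M = I − A:
  [  0.96   -0.09   -0.02   -0.06   -0.03   -0.04   -0.02   -0.03]
  [ -0.04    0.93   -0.07   -0.04   -0.09   -0.10   -0.06   -0.08]
  [ -0.09   -0.08    0.97   -0.03   -0.09   -0.04   -0.10   -0.06]
  [ -0.08   -0.09   -0.01    0.93   -0.09   -0.09   -0.10   -0.10]
  [ -0.03   -0.04   -0.10   -0.03    0.91   -0.01   -0.08   -0.09]
  [ -0.07   -0.03   -0.04   -0.02   -0.09    0.96   -0.07   -0.04]
  [ -0.05   -0.04   -0.10   -0.07   -0.09   -0.06    0.99   -0.07]
  [ -0.04   -0.08   -0.10   -0.05   -0.05   -0.10   -0.03    0.92]
Leontief inverse L = M⁻¹:
  [  1.0750    0.1330    0.0585    0.0899    0.0815    0.0820    0.0595    0.0763]
  [  0.0976    1.1362    0.1382    0.0863    0.1745    0.1619    0.1237    0.1539]
  [  0.1409    0.1434    1.0955    0.0767    0.1668    0.0985    0.1543    0.1292]
  [  0.1434    0.1670    0.0889    1.1267    0.1845    0.1644    0.1680    0.1854]
  [  0.0799    0.1000    0.1621    0.0721    1.1628    0.0641    0.1346    0.1565]
  [  0.1094    0.0777    0.0895    0.0548    0.1487    1.0814    0.1128    0.0923]
  [  0.1034    0.1031    0.1571    0.1120    0.1651    0.1151    1.0713    0.1374]
  [  0.0979    0.1465    0.1621    0.0945    0.1316    0.1621    0.0937    1.1508]
Total output x = L · d:
  x_0 = 1.0750·35 + 0.1330·11 + 0.0585·95 + 0.0899·55 + 0.0815·46 + 0.0820·71 + 0.0595·49 + 0.0763·22 = 63.7504
  x_1 = 0.0976·35 + 1.1362·11 + 0.1382·95 + 0.0863·55 + 0.1745·46 + 0.1619·71 + 0.1237·49 + 0.1539·22 = 62.7569
  x_2 = 0.1409·35 + 0.1434·11 + 1.0955·95 + 0.0767·55 + 0.1668·46 + 0.0985·71 + 0.1543·49 + 0.1292·22 = 139.8603
  x_3 = 0.1434·35 + 0.1670·11 + 0.0889·95 + 1.1267·55 + 0.1845·46 + 0.1644·71 + 0.1680·49 + 0.1854·22 = 109.7357
  x_4 = 0.0799·35 + 0.1000·11 + 0.1621·95 + 0.0721·55 + 1.1628·46 + 0.0641·71 + 0.1346·49 + 0.1565·22 = 91.3450
  x_5 = 0.1094·35 + 0.0777·11 + 0.0895·95 + 0.0548·55 + 0.1487·46 + 1.0814·71 + 0.1128·49 + 0.0923·22 = 107.3730
  x_6 = 0.1034·35 + 0.1031·11 + 0.1571·95 + 0.1120·55 + 0.1651·46 + 0.1151·71 + 1.0713·49 + 0.1374·22 = 97.1176
  x_7 = 0.0979·35 + 0.1465·11 + 0.1621·95 + 0.0945·55 + 0.1316·46 + 0.1621·71 + 0.0937·49 + 1.1508·22 = 73.1103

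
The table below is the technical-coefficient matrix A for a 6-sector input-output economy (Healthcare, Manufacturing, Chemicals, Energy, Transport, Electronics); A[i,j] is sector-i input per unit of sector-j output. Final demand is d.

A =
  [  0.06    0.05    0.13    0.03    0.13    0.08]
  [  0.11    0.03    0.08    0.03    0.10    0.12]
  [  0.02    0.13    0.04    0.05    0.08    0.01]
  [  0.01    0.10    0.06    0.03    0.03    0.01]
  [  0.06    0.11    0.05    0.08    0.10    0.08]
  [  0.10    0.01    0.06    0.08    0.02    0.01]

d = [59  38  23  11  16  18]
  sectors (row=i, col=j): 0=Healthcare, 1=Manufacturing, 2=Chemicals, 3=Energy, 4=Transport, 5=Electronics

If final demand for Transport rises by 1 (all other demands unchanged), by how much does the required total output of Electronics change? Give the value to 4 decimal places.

Form M = I − A:
  [  0.94   -0.05   -0.13   -0.03   -0.13   -0.08]
  [ -0.11    0.97   -0.08   -0.03   -0.10   -0.12]
  [ -0.02   -0.13    0.96   -0.05   -0.08   -0.01]
  [ -0.01   -0.10   -0.06    0.97   -0.03   -0.01]
  [ -0.06   -0.11   -0.05   -0.08    0.90   -0.08]
  [ -0.10   -0.01   -0.06   -0.08   -0.02    0.99]
Leontief inverse L = M⁻¹:
  [  1.1068    0.1121    0.1815    0.0730    0.1936    0.1212]
  [  0.1578    1.0844    0.1346    0.0718    0.1612    0.1593]
  [  0.0567    0.1701    1.0779    0.0769    0.1265    0.0471]
  [  0.0359    0.1291    0.0866    1.0486    0.0630    0.0351]
  [  0.1103    0.1651    0.1045    0.1200    1.1614    0.1250]
  [  0.1220    0.0464    0.0941    0.0999    0.0574    1.0322]
Total output x = L · d:
  x_0 = 1.1068·59 + 0.1121·38 + 0.1815·23 + 0.0730·11 + 0.1936·16 + 0.1212·18 = 79.8199
  x_1 = 0.1578·59 + 1.0844·38 + 0.1346·23 + 0.0718·11 + 0.1612·16 + 0.1593·18 = 59.8466
  x_2 = 0.0567·59 + 0.1701·38 + 1.0779·23 + 0.0769·11 + 0.1265·16 + 0.0471·18 = 38.3225
  x_3 = 0.0359·59 + 0.1291·38 + 0.0866·23 + 1.0486·11 + 0.0630·16 + 0.0351·18 = 22.1850
  x_4 = 0.1103·59 + 0.1651·38 + 0.1045·23 + 0.1200·11 + 1.1614·16 + 0.1250·18 = 37.3341
  x_5 = 0.1220·59 + 0.0464·38 + 0.0941·23 + 0.0999·11 + 0.0574·16 + 1.0322·18 = 31.7185
Δx_5 = L[5,4] · Δd_4 = 0.0574 · 1 = 0.0574

0.0574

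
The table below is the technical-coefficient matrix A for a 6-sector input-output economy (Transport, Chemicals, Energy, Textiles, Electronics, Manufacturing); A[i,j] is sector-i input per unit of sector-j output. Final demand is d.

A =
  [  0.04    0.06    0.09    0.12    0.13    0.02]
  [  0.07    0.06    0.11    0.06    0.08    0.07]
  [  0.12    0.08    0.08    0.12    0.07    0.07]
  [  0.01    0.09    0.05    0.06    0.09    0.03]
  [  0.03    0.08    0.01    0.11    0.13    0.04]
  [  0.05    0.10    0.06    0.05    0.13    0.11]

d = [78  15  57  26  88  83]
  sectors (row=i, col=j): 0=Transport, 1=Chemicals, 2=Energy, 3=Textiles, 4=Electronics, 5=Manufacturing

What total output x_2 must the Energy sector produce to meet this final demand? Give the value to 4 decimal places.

110.8023

Form M = I − A:
  [  0.96   -0.06   -0.09   -0.12   -0.13   -0.02]
  [ -0.07    0.94   -0.11   -0.06   -0.08   -0.07]
  [ -0.12   -0.08    0.92   -0.12   -0.07   -0.07]
  [ -0.01   -0.09   -0.05    0.94   -0.09   -0.03]
  [ -0.03   -0.08   -0.01   -0.11    0.87   -0.04]
  [ -0.05   -0.10   -0.06   -0.05   -0.13    0.89]
Leontief inverse L = M⁻¹:
  [  1.0796    0.1234    0.1370    0.1913    0.2126    0.0607]
  [  0.1148    1.1239    0.1621    0.1325    0.1645    0.1156]
  [  0.1678    0.1547    1.1426    0.2035    0.1703    0.1203]
  [  0.0401    0.1355    0.0861    1.1094    0.1495    0.0624]
  [  0.0592    0.1344    0.0489    0.1672    1.2031    0.0755]
  [  0.0958    0.1709    0.1149    0.1261    0.2260    1.1626]
Total output x = L · d:
  x_0 = 1.0796·78 + 0.1234·15 + 0.1370·57 + 0.1913·26 + 0.2126·88 + 0.0607·83 = 122.5933
  x_1 = 0.1148·78 + 1.1239·15 + 0.1621·57 + 0.1325·26 + 0.1645·88 + 0.1156·83 = 62.5693
  x_2 = 0.1678·78 + 0.1547·15 + 1.1426·57 + 0.2035·26 + 0.1703·88 + 0.1203·83 = 110.8023
  x_3 = 0.0401·78 + 0.1355·15 + 0.0861·57 + 1.1094·26 + 0.1495·88 + 0.0624·83 = 57.2516
  x_4 = 0.0592·78 + 0.1344·15 + 0.0489·57 + 0.1672·26 + 1.2031·88 + 0.0755·83 = 125.9071
  x_5 = 0.0958·78 + 0.1709·15 + 0.1149·57 + 0.1261·26 + 0.2260·88 + 1.1626·83 = 136.2531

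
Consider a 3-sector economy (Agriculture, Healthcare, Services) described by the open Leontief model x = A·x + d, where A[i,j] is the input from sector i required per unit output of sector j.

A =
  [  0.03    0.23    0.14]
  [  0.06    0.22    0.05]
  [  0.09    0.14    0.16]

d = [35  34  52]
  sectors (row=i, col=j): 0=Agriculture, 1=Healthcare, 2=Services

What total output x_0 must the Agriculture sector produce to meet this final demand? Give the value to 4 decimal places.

Form M = I − A:
  [  0.97   -0.23   -0.14]
  [ -0.06    0.78   -0.05]
  [ -0.09   -0.14    0.84]
Leontief inverse L = M⁻¹:
  [  1.0712    0.3517    0.1995]
  [  0.0907    1.3257    0.0940]
  [  0.1299    0.2586    1.2275]
Total output x = L · d:
  x_0 = 1.0712·35 + 0.3517·34 + 0.1995·52 = 59.8202
  x_1 = 0.0907·35 + 1.3257·34 + 0.0940·52 = 53.1381
  x_2 = 0.1299·35 + 0.2586·34 + 1.2275·52 = 77.1704

59.8202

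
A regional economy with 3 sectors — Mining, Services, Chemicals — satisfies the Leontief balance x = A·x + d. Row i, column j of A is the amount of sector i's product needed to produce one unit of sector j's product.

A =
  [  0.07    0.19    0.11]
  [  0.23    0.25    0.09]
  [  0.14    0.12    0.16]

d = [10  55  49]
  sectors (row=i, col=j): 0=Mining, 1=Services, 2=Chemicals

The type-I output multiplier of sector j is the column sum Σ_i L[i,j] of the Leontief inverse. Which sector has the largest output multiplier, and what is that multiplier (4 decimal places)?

Services (2.0622)

Form M = I − A:
  [  0.93   -0.19   -0.11]
  [ -0.23    0.75   -0.09]
  [ -0.14   -0.12    0.84]
Leontief inverse L = M⁻¹:
  [  1.1858    0.3309    0.1907]
  [  0.3941    1.4666    0.2087]
  [  0.2539    0.2647    1.2521]
Total output x = L · d:
  x_0 = 1.1858·10 + 0.3309·55 + 0.1907·49 = 39.4057
  x_1 = 0.3941·10 + 1.4666·55 + 0.2087·49 = 94.8315
  x_2 = 0.2539·10 + 0.2647·55 + 1.2521·49 = 78.4483
Output multipliers (column sums of L):
  Mining: 1.8339
  Services: 2.0622
  Chemicals: 1.6516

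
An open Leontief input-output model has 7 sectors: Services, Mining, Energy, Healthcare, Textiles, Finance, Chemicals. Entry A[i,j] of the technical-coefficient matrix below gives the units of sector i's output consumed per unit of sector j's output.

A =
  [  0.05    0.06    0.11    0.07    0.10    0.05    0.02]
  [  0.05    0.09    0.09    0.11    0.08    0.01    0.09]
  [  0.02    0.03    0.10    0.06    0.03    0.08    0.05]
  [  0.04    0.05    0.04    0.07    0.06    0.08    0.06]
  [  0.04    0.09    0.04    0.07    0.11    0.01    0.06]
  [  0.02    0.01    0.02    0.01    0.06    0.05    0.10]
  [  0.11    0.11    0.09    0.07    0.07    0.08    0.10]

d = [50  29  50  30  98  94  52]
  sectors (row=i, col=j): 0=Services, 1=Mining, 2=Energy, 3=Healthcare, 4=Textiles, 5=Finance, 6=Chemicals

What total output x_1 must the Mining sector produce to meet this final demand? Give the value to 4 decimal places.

Form M = I − A:
  [  0.95   -0.06   -0.11   -0.07   -0.10   -0.05   -0.02]
  [ -0.05    0.91   -0.09   -0.11   -0.08   -0.01   -0.09]
  [ -0.02   -0.03    0.90   -0.06   -0.03   -0.08   -0.05]
  [ -0.04   -0.05   -0.04    0.93   -0.06   -0.08   -0.06]
  [ -0.04   -0.09   -0.04   -0.07    0.89   -0.01   -0.06]
  [ -0.02   -0.01   -0.02   -0.01   -0.06    0.95   -0.10]
  [ -0.11   -0.11   -0.09   -0.07   -0.07   -0.08    0.90]
Leontief inverse L = M⁻¹:
  [  1.0840    0.1091    0.1652    0.1235    0.1573    0.0903    0.0729]
  [  0.0970    1.1543    0.1586    0.1775    0.1482    0.0602    0.1548]
  [  0.0483    0.0663    1.1434    0.0991    0.0720    0.1167    0.0956]
  [  0.0737    0.0947    0.0867    1.1156    0.1115    0.1166    0.1107]
  [  0.0782    0.1450    0.0939    0.1261    1.1691    0.0460    0.1129]
  [  0.0480    0.0453    0.0542    0.0417    0.0975    1.0763    0.1375]
  [  0.1653    0.1837    0.1728    0.1470    0.1528    0.1384    1.1781]
Total output x = L · d:
  x_0 = 1.0840·50 + 0.1091·29 + 0.1652·50 + 0.1235·30 + 0.1573·98 + 0.0903·94 + 0.0729·52 = 97.0238
  x_1 = 0.0970·50 + 1.1543·29 + 0.1586·50 + 0.1775·30 + 0.1482·98 + 0.0602·94 + 0.1548·52 = 79.8063
  x_2 = 0.0483·50 + 0.0663·29 + 1.1434·50 + 0.0991·30 + 0.0720·98 + 0.1167·94 + 0.0956·52 = 87.4738
  x_3 = 0.0737·50 + 0.0947·29 + 0.0867·50 + 1.1156·30 + 0.1115·98 + 0.1166·94 + 0.1107·52 = 71.8802
  x_4 = 0.0782·50 + 0.1450·29 + 0.0939·50 + 0.1261·30 + 1.1691·98 + 0.0460·94 + 0.1129·52 = 141.3512
  x_5 = 0.0480·50 + 0.0453·29 + 0.0542·50 + 0.0417·30 + 0.0975·98 + 1.0763·94 + 0.1375·52 = 125.5539
  x_6 = 0.1653·50 + 0.1837·29 + 0.1728·50 + 0.1470·30 + 0.1528·98 + 0.1384·94 + 1.1781·52 = 115.8827

79.8063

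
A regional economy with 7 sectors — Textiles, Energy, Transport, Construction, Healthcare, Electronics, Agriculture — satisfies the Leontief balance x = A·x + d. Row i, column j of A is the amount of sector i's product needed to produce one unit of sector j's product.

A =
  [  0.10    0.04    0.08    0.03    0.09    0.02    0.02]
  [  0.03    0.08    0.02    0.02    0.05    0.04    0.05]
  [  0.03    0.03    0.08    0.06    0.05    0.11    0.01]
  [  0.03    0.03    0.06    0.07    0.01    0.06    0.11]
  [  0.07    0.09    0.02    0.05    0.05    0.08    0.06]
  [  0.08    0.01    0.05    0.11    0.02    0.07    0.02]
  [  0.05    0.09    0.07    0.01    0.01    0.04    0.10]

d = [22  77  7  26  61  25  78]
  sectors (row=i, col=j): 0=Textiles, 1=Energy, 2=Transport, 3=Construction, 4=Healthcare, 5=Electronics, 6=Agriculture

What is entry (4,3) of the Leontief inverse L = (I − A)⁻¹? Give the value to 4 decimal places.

L[4,3] = 0.0823

Form M = I − A:
  [  0.90   -0.04   -0.08   -0.03   -0.09   -0.02   -0.02]
  [ -0.03    0.92   -0.02   -0.02   -0.05   -0.04   -0.05]
  [ -0.03   -0.03    0.92   -0.06   -0.05   -0.11   -0.01]
  [ -0.03   -0.03   -0.06    0.93   -0.01   -0.06   -0.11]
  [ -0.07   -0.09   -0.02   -0.05    0.95   -0.08   -0.06]
  [ -0.08   -0.01   -0.05   -0.11   -0.02    0.93   -0.02]
  [ -0.05   -0.09   -0.07   -0.01   -0.01   -0.04    0.90]
Leontief inverse L = M⁻¹:
  [  1.1363    0.0720    0.1135    0.0592    0.1197    0.0571    0.0470]
  [  0.0549    1.1067    0.0422    0.0405    0.0682    0.0654    0.0741]
  [  0.0630    0.0544    1.1124    0.0969    0.0719    0.1493    0.0367]
  [  0.0604    0.0595    0.0950    1.0989    0.0289    0.0947    0.1441]
  [  0.1080    0.1250    0.0544    0.0823    1.0766    0.1161    0.0944]
  [  0.1129    0.0334    0.0846    0.1432    0.0422    1.1042    0.0502]
  [  0.0804    0.1224    0.1025    0.0344    0.0332    0.0727    1.1289]
Total output x = L · d:
  x_0 = 1.1363·22 + 0.0720·77 + 0.1135·7 + 0.0592·26 + 0.1197·61 + 0.0571·25 + 0.0470·78 = 45.2705
  x_1 = 0.0549·22 + 1.1067·77 + 0.0422·7 + 0.0405·26 + 0.0682·61 + 0.0654·25 + 0.0741·78 = 99.3503
  x_2 = 0.0630·22 + 0.0544·77 + 1.1124·7 + 0.0969·26 + 0.0719·61 + 0.1493·25 + 0.0367·78 = 26.8697
  x_3 = 0.0604·22 + 0.0595·77 + 0.0950·7 + 1.0989·26 + 0.0289·61 + 0.0947·25 + 0.1441·78 = 50.5167
  x_4 = 0.1080·22 + 0.1250·77 + 0.0544·7 + 0.0823·26 + 1.0766·61 + 0.1161·25 + 0.0944·78 = 90.4556
  x_5 = 0.1129·22 + 0.0334·77 + 0.0846·7 + 0.1432·26 + 0.0422·61 + 1.1042·25 + 0.0502·78 = 43.4609
  x_6 = 0.0804·22 + 0.1224·77 + 0.1025·7 + 0.0344·26 + 0.0332·61 + 0.0727·25 + 1.1289·78 = 104.7045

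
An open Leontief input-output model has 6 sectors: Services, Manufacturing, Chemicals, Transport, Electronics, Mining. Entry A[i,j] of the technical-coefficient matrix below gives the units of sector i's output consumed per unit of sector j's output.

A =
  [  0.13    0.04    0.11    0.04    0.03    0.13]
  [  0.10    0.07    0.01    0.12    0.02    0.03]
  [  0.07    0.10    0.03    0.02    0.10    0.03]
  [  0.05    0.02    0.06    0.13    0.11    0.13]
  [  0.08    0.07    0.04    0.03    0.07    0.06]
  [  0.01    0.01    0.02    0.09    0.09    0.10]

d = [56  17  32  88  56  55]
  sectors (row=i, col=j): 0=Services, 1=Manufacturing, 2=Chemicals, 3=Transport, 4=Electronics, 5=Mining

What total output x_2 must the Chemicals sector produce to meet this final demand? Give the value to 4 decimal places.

59.4377

Form M = I − A:
  [  0.87   -0.04   -0.11   -0.04   -0.03   -0.13]
  [ -0.10    0.93   -0.01   -0.12   -0.02   -0.03]
  [ -0.07   -0.10    0.97   -0.02   -0.10   -0.03]
  [ -0.05   -0.02   -0.06    0.87   -0.11   -0.13]
  [ -0.08   -0.07   -0.04   -0.03    0.93   -0.06]
  [ -0.01   -0.01   -0.02   -0.09   -0.09    0.90]
Leontief inverse L = M⁻¹:
  [  1.1858    0.0776    0.1486    0.0921    0.0859    0.1978]
  [  0.1458    1.0953    0.0427    0.1699    0.0614    0.0876]
  [  0.1167    0.1308    1.0563    0.0600    0.1344    0.0740]
  [  0.1012    0.0558    0.0972    1.1911    0.1755    0.2035]
  [  0.1238    0.0986    0.0673    0.0701    1.1073    0.1074]
  [  0.0399    0.0314    0.0420    0.1304    0.1329    1.1470]
Total output x = L · d:
  x_0 = 1.1858·56 + 0.0776·17 + 0.1486·32 + 0.0921·88 + 0.0859·56 + 0.1978·55 = 96.2702
  x_1 = 0.1458·56 + 1.0953·17 + 0.0427·32 + 0.1699·88 + 0.0614·56 + 0.0876·55 = 51.3641
  x_2 = 0.1167·56 + 0.1308·17 + 1.0563·32 + 0.0600·88 + 0.1344·56 + 0.0740·55 = 59.4377
  x_3 = 0.1012·56 + 0.0558·17 + 0.0972·32 + 1.1911·88 + 0.1755·56 + 0.2035·55 = 135.5574
  x_4 = 0.1238·56 + 0.0986·17 + 0.0673·32 + 0.0701·88 + 1.1073·56 + 0.1074·55 = 84.8474
  x_5 = 0.0399·56 + 0.0314·17 + 0.0420·32 + 0.1304·88 + 0.1329·56 + 1.1470·55 = 86.1128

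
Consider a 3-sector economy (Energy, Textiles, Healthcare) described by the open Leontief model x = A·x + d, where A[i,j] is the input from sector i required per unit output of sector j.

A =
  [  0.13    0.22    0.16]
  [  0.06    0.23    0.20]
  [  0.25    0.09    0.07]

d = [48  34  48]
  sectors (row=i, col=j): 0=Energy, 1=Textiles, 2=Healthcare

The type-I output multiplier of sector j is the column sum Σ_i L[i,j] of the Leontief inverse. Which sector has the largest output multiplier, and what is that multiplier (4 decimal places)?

Form M = I − A:
  [  0.87   -0.22   -0.16]
  [ -0.06    0.77   -0.20]
  [ -0.25   -0.09    0.93]
Leontief inverse L = M⁻¹:
  [  1.2637    0.3964    0.3027]
  [  0.1915    1.3923    0.3324]
  [  0.3583    0.2413    1.1888]
Total output x = L · d:
  x_0 = 1.2637·48 + 0.3964·34 + 0.3027·48 = 88.6672
  x_1 = 0.1915·48 + 1.3923·34 + 0.3324·48 = 72.4839
  x_2 = 0.3583·48 + 0.2413·34 + 1.1888·48 = 82.4627
Output multipliers (column sums of L):
  Energy: 1.8135
  Textiles: 2.0300
  Healthcare: 1.8238

Textiles (2.0300)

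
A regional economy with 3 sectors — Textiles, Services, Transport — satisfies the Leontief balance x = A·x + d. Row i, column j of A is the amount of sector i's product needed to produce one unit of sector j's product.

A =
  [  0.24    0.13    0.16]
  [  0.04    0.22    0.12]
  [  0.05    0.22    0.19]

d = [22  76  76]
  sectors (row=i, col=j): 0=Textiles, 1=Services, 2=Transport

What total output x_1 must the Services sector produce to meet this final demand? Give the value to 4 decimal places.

121.6634

Form M = I − A:
  [  0.76   -0.13   -0.16]
  [ -0.04    0.78   -0.12]
  [ -0.05   -0.22    0.81]
Leontief inverse L = M⁻¹:
  [  1.3530    0.3140    0.3138]
  [  0.0858    1.3579    0.2181]
  [  0.1068    0.3882    1.3132]
Total output x = L · d:
  x_0 = 1.3530·22 + 0.3140·76 + 0.3138·76 = 77.4748
  x_1 = 0.0858·22 + 1.3579·76 + 0.2181·76 = 121.6634
  x_2 = 0.1068·22 + 0.3882·76 + 1.3132·76 = 131.6539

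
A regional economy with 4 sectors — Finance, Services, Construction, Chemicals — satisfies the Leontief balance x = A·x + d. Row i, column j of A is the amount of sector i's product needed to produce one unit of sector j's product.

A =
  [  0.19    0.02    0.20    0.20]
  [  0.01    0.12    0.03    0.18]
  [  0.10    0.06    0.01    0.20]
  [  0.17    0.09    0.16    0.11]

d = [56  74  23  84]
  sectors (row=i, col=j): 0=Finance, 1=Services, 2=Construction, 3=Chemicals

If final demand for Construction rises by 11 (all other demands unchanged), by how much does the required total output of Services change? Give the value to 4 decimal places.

1.0749

Form M = I − A:
  [  0.81   -0.02   -0.20   -0.20]
  [ -0.01    0.88   -0.03   -0.18]
  [ -0.10   -0.06    0.99   -0.20]
  [ -0.17   -0.09   -0.16    0.89]
Leontief inverse L = M⁻¹:
  [  1.3626    0.0956    0.3433    0.4027]
  [  0.0850    1.1734    0.0977    0.2784]
  [  0.2045    0.1125    1.1061    0.3173]
  [  0.3056    0.1571    0.2743    1.2857]
Total output x = L · d:
  x_0 = 1.3626·56 + 0.0956·74 + 0.3433·23 + 0.4027·84 = 125.0980
  x_1 = 0.0850·56 + 1.1734·74 + 0.0977·23 + 0.2784·84 = 117.2233
  x_2 = 0.2045·56 + 0.1125·74 + 1.1061·23 + 0.3173·84 = 71.8723
  x_3 = 0.3056·56 + 0.1571·74 + 0.2743·23 + 1.2857·84 = 143.0520
Δx_1 = L[1,2] · Δd_2 = 0.0977 · 11 = 1.0749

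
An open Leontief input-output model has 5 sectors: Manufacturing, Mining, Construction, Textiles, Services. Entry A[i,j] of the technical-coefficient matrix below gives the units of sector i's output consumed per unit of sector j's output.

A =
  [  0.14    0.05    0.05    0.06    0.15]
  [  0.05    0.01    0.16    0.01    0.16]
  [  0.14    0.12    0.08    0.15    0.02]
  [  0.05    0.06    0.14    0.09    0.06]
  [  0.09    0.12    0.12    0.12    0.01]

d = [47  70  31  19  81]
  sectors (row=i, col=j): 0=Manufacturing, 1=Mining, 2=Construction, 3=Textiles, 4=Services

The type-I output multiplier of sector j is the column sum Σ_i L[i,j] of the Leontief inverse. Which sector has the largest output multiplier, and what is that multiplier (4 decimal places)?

Form M = I − A:
  [  0.86   -0.05   -0.05   -0.06   -0.15]
  [ -0.05    0.99   -0.16   -0.01   -0.16]
  [ -0.14   -0.12    0.92   -0.15   -0.02]
  [ -0.05   -0.06   -0.14    0.91   -0.06]
  [ -0.09   -0.12   -0.12   -0.12    0.99]
Leontief inverse L = M⁻¹:
  [  1.2211    0.1118    0.1338    0.1320    0.2138]
  [  0.1266    1.0745    0.2332    0.0853    0.2027]
  [  0.2258    0.1800    1.1778    0.2243    0.1007]
  [  0.1213    0.1163    0.2177    1.1588    0.1118]
  [  0.1684    0.1763    0.2096    0.1900    1.0799]
Total output x = L · d:
  x_0 = 1.2211·47 + 0.1118·70 + 0.1338·31 + 0.1320·19 + 0.2138·81 = 89.1902
  x_1 = 0.1266·47 + 1.0745·70 + 0.2332·31 + 0.0853·19 + 0.2027·81 = 106.4357
  x_2 = 0.2258·47 + 0.1800·70 + 1.1778·31 + 0.2243·19 + 0.1007·81 = 72.1362
  x_3 = 0.1213·47 + 0.1163·70 + 0.2177·31 + 1.1588·19 + 0.1118·81 = 51.6646
  x_4 = 0.1684·47 + 0.1763·70 + 0.2096·31 + 0.1900·19 + 1.0799·81 = 117.8338
Output multipliers (column sums of L):
  Manufacturing: 1.8632
  Mining: 1.6589
  Construction: 1.9721
  Textiles: 1.7904
  Services: 1.7089

Construction (1.9721)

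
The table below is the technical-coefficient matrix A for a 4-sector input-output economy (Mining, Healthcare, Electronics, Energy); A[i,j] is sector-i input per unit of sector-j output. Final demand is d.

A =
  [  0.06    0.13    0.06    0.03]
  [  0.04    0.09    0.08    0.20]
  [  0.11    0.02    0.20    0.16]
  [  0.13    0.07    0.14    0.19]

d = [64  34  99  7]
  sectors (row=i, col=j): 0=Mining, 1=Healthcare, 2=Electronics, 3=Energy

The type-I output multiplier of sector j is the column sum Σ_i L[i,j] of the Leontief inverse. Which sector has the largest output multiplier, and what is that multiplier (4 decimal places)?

Energy (2.0450)

Form M = I − A:
  [  0.94   -0.13   -0.06   -0.03]
  [ -0.04    0.91   -0.08   -0.20]
  [ -0.11   -0.02    0.80   -0.16]
  [ -0.13   -0.07   -0.14    0.81]
Leontief inverse L = M⁻¹:
  [  1.0993    0.1677    0.1177    0.1054]
  [  0.1142    1.1439    0.1793    0.3221]
  [  0.1981    0.0796    1.3233    0.2884]
  [  0.2205    0.1395    0.2631    1.3292]
Total output x = L · d:
  x_0 = 1.0993·64 + 0.1677·34 + 0.1177·99 + 0.1054·7 = 88.4450
  x_1 = 0.1142·64 + 1.1439·34 + 0.1793·99 + 0.3221·7 = 66.2114
  x_2 = 0.1981·64 + 0.0796·34 + 1.3233·99 + 0.2884·7 = 148.4084
  x_3 = 0.2205·64 + 0.1395·34 + 0.2631·99 + 1.3292·7 = 54.2097
Output multipliers (column sums of L):
  Mining: 1.6322
  Healthcare: 1.5308
  Electronics: 1.8834
  Energy: 2.0450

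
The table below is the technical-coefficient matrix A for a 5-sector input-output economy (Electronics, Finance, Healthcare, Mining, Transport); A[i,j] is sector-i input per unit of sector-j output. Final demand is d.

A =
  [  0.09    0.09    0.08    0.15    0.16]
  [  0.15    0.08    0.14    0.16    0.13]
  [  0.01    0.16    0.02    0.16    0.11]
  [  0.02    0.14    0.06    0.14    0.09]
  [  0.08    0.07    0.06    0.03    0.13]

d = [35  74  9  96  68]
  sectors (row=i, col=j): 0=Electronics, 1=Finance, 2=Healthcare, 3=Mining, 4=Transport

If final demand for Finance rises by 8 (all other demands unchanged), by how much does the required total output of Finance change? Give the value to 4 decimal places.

Form M = I − A:
  [  0.91   -0.09   -0.08   -0.15   -0.16]
  [ -0.15    0.92   -0.14   -0.16   -0.13]
  [ -0.01   -0.16    0.98   -0.16   -0.11]
  [ -0.02   -0.14   -0.06    0.86   -0.09]
  [ -0.08   -0.07   -0.06   -0.03    0.87]
Leontief inverse L = M⁻¹:
  [  1.1670    0.2074    0.1602    0.2822    0.2951]
  [  0.2362    1.2211    0.2311    0.3214    0.2884]
  [  0.0795    0.2562    1.0936    0.2726    0.2194]
  [  0.0852    0.2365    0.1295    1.2526    0.1970]
  [  0.1347    0.1431    0.1132    0.1138    1.2217]
Total output x = L · d:
  x_0 = 1.1670·35 + 0.2074·74 + 0.1602·9 + 0.2822·96 + 0.2951·68 = 104.7977
  x_1 = 0.2362·35 + 1.2211·74 + 0.2311·9 + 0.3214·96 + 0.2884·68 = 151.1773
  x_2 = 0.0795·35 + 0.2562·74 + 1.0936·9 + 0.2726·96 + 0.2194·68 = 72.6725
  x_3 = 0.0852·35 + 0.2365·74 + 0.1295·9 + 1.2526·96 + 0.1970·68 = 155.2914
  x_4 = 0.1347·35 + 0.1431·74 + 0.1132·9 + 0.1138·96 + 1.2217·68 = 110.3280
Δx_1 = L[1,1] · Δd_1 = 1.2211 · 8 = 9.7689

9.7689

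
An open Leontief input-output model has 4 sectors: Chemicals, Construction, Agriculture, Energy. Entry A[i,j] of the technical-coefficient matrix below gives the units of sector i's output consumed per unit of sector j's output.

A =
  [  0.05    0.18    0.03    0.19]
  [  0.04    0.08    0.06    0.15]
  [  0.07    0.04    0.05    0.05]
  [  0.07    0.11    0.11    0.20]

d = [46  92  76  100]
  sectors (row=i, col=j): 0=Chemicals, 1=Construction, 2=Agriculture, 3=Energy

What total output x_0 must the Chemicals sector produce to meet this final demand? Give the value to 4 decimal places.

Form M = I − A:
  [  0.95   -0.18   -0.03   -0.19]
  [ -0.04    0.92   -0.06   -0.15]
  [ -0.07   -0.04    0.95   -0.05]
  [ -0.07   -0.11   -0.11    0.80]
Leontief inverse L = M⁻¹:
  [  1.0928    0.2550    0.0868    0.3128]
  [  0.0726    1.1338    0.1012    0.2362]
  [  0.0898    0.0765    1.0722    0.1027]
  [  0.1179    0.1887    0.1689    1.3240]
Total output x = L · d:
  x_0 = 1.0928·46 + 0.2550·92 + 0.0868·76 + 0.3128·100 = 111.6050
  x_1 = 0.0726·46 + 1.1338·92 + 0.1012·76 + 0.2362·100 = 138.9596
  x_2 = 0.0898·46 + 0.0765·92 + 1.0722·76 + 0.1027·100 = 102.9178
  x_3 = 0.1179·46 + 0.1887·92 + 0.1689·76 + 1.3240·100 = 168.0236

111.6050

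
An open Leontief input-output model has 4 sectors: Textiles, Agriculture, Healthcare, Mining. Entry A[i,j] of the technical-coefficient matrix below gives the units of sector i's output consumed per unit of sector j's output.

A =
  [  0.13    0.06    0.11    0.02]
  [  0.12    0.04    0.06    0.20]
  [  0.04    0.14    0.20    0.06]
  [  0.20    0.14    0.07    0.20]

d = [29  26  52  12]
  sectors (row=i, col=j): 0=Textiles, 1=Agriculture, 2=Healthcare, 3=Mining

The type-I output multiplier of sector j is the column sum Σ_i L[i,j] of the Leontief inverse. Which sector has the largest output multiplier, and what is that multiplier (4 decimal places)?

Form M = I − A:
  [  0.87   -0.06   -0.11   -0.02]
  [ -0.12    0.96   -0.06   -0.20]
  [ -0.04   -0.14    0.80   -0.06]
  [ -0.20   -0.14   -0.07    0.80]
Leontief inverse L = M⁻¹:
  [  1.1891    0.1106    0.1780    0.0707]
  [  0.2291    1.1198    0.1414    0.2963]
  [  0.1257    0.2197    1.2974    0.1554]
  [  0.3484    0.2428    0.1828    1.3331]
Total output x = L · d:
  x_0 = 1.1891·29 + 0.1106·26 + 0.1780·52 + 0.0707·12 = 47.4639
  x_1 = 0.2291·29 + 1.1198·26 + 0.1414·52 + 0.2963·12 = 46.6669
  x_2 = 0.1257·29 + 0.2197·26 + 1.2974·52 + 0.1554·12 = 78.6837
  x_3 = 0.3484·29 + 0.2428·26 + 0.1828·52 + 1.3331·12 = 41.9175
Output multipliers (column sums of L):
  Textiles: 1.8922
  Agriculture: 1.6930
  Healthcare: 1.7995
  Mining: 1.8555

Textiles (1.8922)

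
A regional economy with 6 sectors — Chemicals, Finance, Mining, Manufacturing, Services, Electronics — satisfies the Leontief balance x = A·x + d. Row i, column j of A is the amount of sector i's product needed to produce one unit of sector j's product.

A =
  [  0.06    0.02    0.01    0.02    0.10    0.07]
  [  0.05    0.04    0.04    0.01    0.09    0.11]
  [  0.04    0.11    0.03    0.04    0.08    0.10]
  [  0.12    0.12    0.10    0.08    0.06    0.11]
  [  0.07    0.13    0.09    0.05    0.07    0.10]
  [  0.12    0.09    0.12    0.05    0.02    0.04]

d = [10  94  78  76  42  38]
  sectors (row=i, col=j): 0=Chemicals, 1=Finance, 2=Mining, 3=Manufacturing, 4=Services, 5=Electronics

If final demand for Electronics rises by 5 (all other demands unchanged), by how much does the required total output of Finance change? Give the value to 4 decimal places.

Form M = I − A:
  [  0.94   -0.02   -0.01   -0.02   -0.10   -0.07]
  [ -0.05    0.96   -0.04   -0.01   -0.09   -0.11]
  [ -0.04   -0.11    0.97   -0.04   -0.08   -0.10]
  [ -0.12   -0.12   -0.10    0.92   -0.06   -0.11]
  [ -0.07   -0.13   -0.09   -0.05    0.93   -0.10]
  [ -0.12   -0.09   -0.12   -0.05   -0.02    0.96]
Leontief inverse L = M⁻¹:
  [  1.0979    0.0611    0.0438    0.0396    0.1327    0.1100]
  [  0.0952    1.0891    0.0806    0.0329    0.1281    0.1572]
  [  0.0927    0.1656    1.0769    0.0661    0.1263    0.1586]
  [  0.1948    0.1983    0.1617    1.1181    0.1304    0.1955]
  [  0.1337    0.1991    0.1446    0.0823    1.1304    0.1748]
  [  0.1707    0.1449    0.1591    0.0763    0.0747    1.1038]
Total output x = L · d:
  x_0 = 1.0979·10 + 0.0611·94 + 0.0438·78 + 0.0396·76 + 0.1327·42 + 0.1100·38 = 32.9078
  x_1 = 0.0952·10 + 1.0891·94 + 0.0806·78 + 0.0329·76 + 0.1281·42 + 0.1572·38 = 123.4701
  x_2 = 0.0927·10 + 0.1656·94 + 1.0769·78 + 0.0661·76 + 0.1263·42 + 0.1586·38 = 116.8449
  x_3 = 0.1948·10 + 0.1983·94 + 0.1617·78 + 1.1181·76 + 0.1304·42 + 0.1955·38 = 131.0869
  x_4 = 0.1337·10 + 0.1991·94 + 0.1446·78 + 0.0823·76 + 1.1304·42 + 0.1748·38 = 91.7060
  x_5 = 0.1707·10 + 0.1449·94 + 0.1591·78 + 0.0763·76 + 0.0747·42 + 1.1038·38 = 78.6157
Δx_1 = L[1,5] · Δd_5 = 0.1572 · 5 = 0.7862

0.7862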